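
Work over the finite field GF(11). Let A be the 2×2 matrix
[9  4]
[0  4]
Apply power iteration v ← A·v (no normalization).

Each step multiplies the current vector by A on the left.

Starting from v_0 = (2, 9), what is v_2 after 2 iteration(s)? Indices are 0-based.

v_0 = (2, 9).
v_1 = A·v_0 = (10, 3).
v_2 = A·v_1 = (3, 1).

v_2 = (3, 1)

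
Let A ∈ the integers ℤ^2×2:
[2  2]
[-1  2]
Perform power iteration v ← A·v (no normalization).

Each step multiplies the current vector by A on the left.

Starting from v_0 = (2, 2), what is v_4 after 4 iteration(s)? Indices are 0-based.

v_0 = (2, 2).
v_1 = A·v_0 = (8, 2).
v_2 = A·v_1 = (20, -4).
v_3 = A·v_2 = (32, -28).
v_4 = A·v_3 = (8, -88).

v_4 = (8, -88)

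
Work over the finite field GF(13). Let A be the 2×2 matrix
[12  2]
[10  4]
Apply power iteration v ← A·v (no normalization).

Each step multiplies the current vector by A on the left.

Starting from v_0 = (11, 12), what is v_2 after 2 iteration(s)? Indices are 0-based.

v_0 = (11, 12).
v_1 = A·v_0 = (0, 2).
v_2 = A·v_1 = (4, 8).

v_2 = (4, 8)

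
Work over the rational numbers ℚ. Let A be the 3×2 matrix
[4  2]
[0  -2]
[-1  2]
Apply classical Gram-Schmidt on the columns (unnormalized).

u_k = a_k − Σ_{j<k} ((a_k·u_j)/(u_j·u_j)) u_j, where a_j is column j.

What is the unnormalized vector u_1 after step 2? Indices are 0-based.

u_1 = (10/17, -2, 40/17)

Step 1: u_0 = a_0 = (4, 0, -1).
Step 2: u_1 = a_1 − (6/17)·u_0 = (10/17, -2, 40/17).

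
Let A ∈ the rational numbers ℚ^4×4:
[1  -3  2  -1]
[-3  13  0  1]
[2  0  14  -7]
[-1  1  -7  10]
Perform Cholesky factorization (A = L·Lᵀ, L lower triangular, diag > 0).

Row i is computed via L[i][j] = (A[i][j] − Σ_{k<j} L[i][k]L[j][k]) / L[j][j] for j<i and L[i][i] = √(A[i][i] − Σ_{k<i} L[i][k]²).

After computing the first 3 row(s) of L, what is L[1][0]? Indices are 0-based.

Step 1: L[0][0] = √(1) = 1.
  L[1][0] = (-3) / L[0][0] = -3.
Step 2: L[1][1] = √(4) = 2.
  L[2][0] = (2) / L[0][0] = 2.
  L[2][1] = (6) / L[1][1] = 3.
Step 3: L[2][2] = √(1) = 1.

L[1][0] = -3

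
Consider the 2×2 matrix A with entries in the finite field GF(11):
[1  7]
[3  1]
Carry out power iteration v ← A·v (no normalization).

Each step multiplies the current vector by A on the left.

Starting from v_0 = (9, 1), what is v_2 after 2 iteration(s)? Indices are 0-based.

v_2 = (3, 10)

v_0 = (9, 1).
v_1 = A·v_0 = (5, 6).
v_2 = A·v_1 = (3, 10).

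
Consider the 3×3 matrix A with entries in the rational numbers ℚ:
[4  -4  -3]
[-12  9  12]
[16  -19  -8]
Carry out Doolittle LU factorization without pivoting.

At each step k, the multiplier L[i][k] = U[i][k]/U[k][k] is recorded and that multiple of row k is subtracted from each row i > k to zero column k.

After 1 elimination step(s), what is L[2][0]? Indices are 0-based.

L[2][0] = 4

Step 1: pivot at (0,0) is 4.
  row1 ← row1 − (-3)·row0  ⇒  L[1][0]=-3, U row1=(0, -3, 3)
  row2 ← row2 − (4)·row0  ⇒  L[2][0]=4, U row2=(0, -3, 4)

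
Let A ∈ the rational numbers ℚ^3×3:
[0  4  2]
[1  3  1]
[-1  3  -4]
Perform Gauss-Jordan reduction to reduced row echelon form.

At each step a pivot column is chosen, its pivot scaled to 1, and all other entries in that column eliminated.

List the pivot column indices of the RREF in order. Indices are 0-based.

pivot columns: 0, 1, 2

[1] R0 <-> R1
[1] R0 /= 1  ⇒  (1, 3, 1)
     R2 -= -1·R0  ⇒  (0, 6, -3)
[2] R1 /= 4  ⇒  (0, 1, 1/2)
     R0 -= 3·R1  ⇒  (1, 0, -1/2)
     R2 -= 6·R1  ⇒  (0, 0, -6)
[3] R2 /= -6  ⇒  (0, 0, 1)
     R0 -= -1/2·R2  ⇒  (1, 0, 0)
     R1 -= 1/2·R2  ⇒  (0, 1, 0)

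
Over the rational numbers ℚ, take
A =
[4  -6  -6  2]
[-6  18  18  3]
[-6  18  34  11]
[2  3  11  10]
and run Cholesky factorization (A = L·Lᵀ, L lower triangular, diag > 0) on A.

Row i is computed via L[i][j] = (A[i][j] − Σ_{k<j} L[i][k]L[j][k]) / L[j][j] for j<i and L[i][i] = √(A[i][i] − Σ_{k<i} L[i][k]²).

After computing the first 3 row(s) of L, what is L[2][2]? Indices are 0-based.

Step 1: L[0][0] = √(4) = 2.
  L[1][0] = (-6) / L[0][0] = -3.
Step 2: L[1][1] = √(9) = 3.
  L[2][0] = (-6) / L[0][0] = -3.
  L[2][1] = (9) / L[1][1] = 3.
Step 3: L[2][2] = √(16) = 4.

L[2][2] = 4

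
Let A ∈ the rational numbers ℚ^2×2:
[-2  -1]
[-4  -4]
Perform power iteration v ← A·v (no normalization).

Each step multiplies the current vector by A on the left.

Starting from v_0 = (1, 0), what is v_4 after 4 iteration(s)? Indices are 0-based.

v_4 = (208, 672)

v_0 = (1, 0).
v_1 = A·v_0 = (-2, -4).
v_2 = A·v_1 = (8, 24).
v_3 = A·v_2 = (-40, -128).
v_4 = A·v_3 = (208, 672).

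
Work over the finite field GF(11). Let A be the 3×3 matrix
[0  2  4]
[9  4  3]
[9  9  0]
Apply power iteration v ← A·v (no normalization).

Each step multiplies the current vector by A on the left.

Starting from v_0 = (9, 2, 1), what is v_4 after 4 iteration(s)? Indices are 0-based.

v_4 = (2, 1, 5)

v_0 = (9, 2, 1).
v_1 = A·v_0 = (8, 4, 0).
v_2 = A·v_1 = (8, 0, 9).
v_3 = A·v_2 = (3, 0, 6).
v_4 = A·v_3 = (2, 1, 5).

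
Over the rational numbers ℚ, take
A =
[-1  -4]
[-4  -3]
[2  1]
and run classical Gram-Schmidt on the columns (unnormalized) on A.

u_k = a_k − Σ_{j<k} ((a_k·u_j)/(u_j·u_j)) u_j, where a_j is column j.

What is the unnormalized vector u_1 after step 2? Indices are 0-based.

Step 1: u_0 = a_0 = (-1, -4, 2).
Step 2: u_1 = a_1 − (6/7)·u_0 = (-22/7, 3/7, -5/7).

u_1 = (-22/7, 3/7, -5/7)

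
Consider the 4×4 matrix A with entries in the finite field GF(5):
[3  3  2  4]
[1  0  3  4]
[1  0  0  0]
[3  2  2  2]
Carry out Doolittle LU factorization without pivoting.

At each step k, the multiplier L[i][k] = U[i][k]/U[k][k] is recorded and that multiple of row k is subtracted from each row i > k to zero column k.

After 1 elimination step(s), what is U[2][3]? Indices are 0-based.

Step 1: pivot at (0,0) is 3.
  row1 ← row1 − (2)·row0  ⇒  L[1][0]=2, U row1=(0, 4, 4, 1)
  row2 ← row2 − (2)·row0  ⇒  L[2][0]=2, U row2=(0, 4, 1, 2)
  row3 ← row3 − (1)·row0  ⇒  L[3][0]=1, U row3=(0, 4, 0, 3)

U[2][3] = 2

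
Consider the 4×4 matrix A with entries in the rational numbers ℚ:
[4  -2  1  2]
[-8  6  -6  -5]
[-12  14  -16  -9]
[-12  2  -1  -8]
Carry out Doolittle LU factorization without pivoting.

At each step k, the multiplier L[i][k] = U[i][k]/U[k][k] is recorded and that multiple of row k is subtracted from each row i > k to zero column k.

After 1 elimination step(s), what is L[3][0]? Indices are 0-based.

[col 0] pivot 4
  R1 -= -2*R0 → (0, 2, -4, -1)  (L[1][0] := -2)
  R2 -= -3*R0 → (0, 8, -13, -3)  (L[2][0] := -3)
  R3 -= -3*R0 → (0, -4, 2, -2)  (L[3][0] := -3)

L[3][0] = -3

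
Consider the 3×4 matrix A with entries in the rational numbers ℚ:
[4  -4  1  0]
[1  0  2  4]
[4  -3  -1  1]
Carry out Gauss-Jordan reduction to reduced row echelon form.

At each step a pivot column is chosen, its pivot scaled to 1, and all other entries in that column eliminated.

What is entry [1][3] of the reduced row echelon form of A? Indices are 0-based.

M[1][3] = 13/5

step 1: normalize row 0 (÷4) = (1, -1, 1/4, 0)
  row 1: subtract 1×row0 = (0, 1, 7/4, 4)
  row 2: subtract 4×row0 = (0, 1, -2, 1)
step 2: normalize row 1 (÷1) = (0, 1, 7/4, 4)
  row 0: subtract -1×row1 = (1, 0, 2, 4)
  row 2: subtract 1×row1 = (0, 0, -15/4, -3)
step 3: normalize row 2 (÷-15/4) = (0, 0, 1, 4/5)
  row 0: subtract 2×row2 = (1, 0, 0, 12/5)
  row 1: subtract 7/4×row2 = (0, 1, 0, 13/5)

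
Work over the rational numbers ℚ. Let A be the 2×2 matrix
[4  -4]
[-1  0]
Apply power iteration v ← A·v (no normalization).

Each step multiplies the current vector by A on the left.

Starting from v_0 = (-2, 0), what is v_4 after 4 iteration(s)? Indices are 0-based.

v_4 = (-928, 192)

v_0 = (-2, 0).
v_1 = A·v_0 = (-8, 2).
v_2 = A·v_1 = (-40, 8).
v_3 = A·v_2 = (-192, 40).
v_4 = A·v_3 = (-928, 192).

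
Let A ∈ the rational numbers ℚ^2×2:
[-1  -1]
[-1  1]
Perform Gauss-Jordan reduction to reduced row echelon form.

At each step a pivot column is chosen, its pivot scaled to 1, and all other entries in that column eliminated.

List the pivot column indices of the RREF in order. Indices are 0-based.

pivot(0,0)=-1: scale R0 → (1, 1)
  clear (1,0): R1 −= (-1)R0 → (0, 2)
pivot(1,1)=2: scale R1 → (0, 1)
  clear (0,1): R0 −= (1)R1 → (1, 0)

pivot columns: 0, 1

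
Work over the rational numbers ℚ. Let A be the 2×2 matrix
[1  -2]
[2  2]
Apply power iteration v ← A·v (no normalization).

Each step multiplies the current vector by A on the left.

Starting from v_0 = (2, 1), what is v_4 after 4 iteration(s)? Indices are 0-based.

v_4 = (-36, -72)

v_0 = (2, 1).
v_1 = A·v_0 = (0, 6).
v_2 = A·v_1 = (-12, 12).
v_3 = A·v_2 = (-36, 0).
v_4 = A·v_3 = (-36, -72).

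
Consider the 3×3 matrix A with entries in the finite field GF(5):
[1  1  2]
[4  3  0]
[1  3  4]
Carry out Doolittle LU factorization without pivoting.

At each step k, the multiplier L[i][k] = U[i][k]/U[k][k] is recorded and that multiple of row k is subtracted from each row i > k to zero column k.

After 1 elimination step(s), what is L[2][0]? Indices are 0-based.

k=0: U[0][0]=1
  eliminate (1,0): mult=4, new row 1: (0, 4, 2); set L[1][0]=4
  eliminate (2,0): mult=1, new row 2: (0, 2, 2); set L[2][0]=1

L[2][0] = 1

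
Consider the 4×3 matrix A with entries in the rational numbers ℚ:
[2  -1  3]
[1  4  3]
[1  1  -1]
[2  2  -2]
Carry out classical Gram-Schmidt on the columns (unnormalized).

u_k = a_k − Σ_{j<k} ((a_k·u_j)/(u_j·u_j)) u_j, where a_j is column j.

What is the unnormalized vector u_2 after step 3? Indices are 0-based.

u_2 = (45/19, 45/19, -27/19, -54/19)

Step 1: u_0 = a_0 = (2, 1, 1, 2).
Step 2: u_1 = a_1 − (7/10)·u_0 = (-12/5, 33/10, 3/10, 3/5).
Step 3: u_2 = a_2 − (2/5)·u_0 − (4/57)·u_1 = (45/19, 45/19, -27/19, -54/19).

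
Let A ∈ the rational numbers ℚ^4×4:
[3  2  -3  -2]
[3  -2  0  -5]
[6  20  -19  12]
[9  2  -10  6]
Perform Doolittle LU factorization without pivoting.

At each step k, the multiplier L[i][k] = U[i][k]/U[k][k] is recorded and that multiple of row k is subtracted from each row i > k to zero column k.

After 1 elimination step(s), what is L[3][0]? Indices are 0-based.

k=0: U[0][0]=3
  eliminate (1,0): mult=1, new row 1: (0, -4, 3, -3); set L[1][0]=1
  eliminate (2,0): mult=2, new row 2: (0, 16, -13, 16); set L[2][0]=2
  eliminate (3,0): mult=3, new row 3: (0, -4, -1, 12); set L[3][0]=3

L[3][0] = 3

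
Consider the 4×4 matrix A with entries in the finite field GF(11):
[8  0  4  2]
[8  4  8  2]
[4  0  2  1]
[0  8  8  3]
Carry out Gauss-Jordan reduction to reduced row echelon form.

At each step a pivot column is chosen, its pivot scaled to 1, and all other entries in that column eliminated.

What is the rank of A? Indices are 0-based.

rank = 3

[1] R0 /= 8  ⇒  (1, 0, 6, 3)
     R1 -= 8·R0  ⇒  (0, 4, 4, 0)
     R2 -= 4·R0  ⇒  (0, 0, 0, 0)
[2] R1 /= 4  ⇒  (0, 1, 1, 0)
     R3 -= 8·R1  ⇒  (0, 0, 0, 3)
column 2 empty below row 2
[3] R2 <-> R3
[3] R2 /= 3  ⇒  (0, 0, 0, 1)
     R0 -= 3·R2  ⇒  (1, 0, 6, 0)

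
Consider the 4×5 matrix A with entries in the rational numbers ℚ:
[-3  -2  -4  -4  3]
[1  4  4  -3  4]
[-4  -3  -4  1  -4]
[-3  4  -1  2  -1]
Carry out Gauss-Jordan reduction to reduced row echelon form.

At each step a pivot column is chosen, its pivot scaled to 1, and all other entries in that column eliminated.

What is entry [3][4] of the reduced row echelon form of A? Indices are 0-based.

M[3][4] = -343/327

[1] R0 /= -3  ⇒  (1, 2/3, 4/3, 4/3, -1)
     R1 -= 1·R0  ⇒  (0, 10/3, 8/3, -13/3, 5)
     R2 -= -4·R0  ⇒  (0, -1/3, 4/3, 19/3, -8)
     R3 -= -3·R0  ⇒  (0, 6, 3, 6, -4)
[2] R1 /= 10/3  ⇒  (0, 1, 4/5, -13/10, 3/2)
     R0 -= 2/3·R1  ⇒  (1, 0, 4/5, 11/5, -2)
     R2 -= -1/3·R1  ⇒  (0, 0, 8/5, 59/10, -15/2)
     R3 -= 6·R1  ⇒  (0, 0, -9/5, 69/5, -13)
[3] R2 /= 8/5  ⇒  (0, 0, 1, 59/16, -75/16)
     R0 -= 4/5·R2  ⇒  (1, 0, 0, -3/4, 7/4)
     R1 -= 4/5·R2  ⇒  (0, 1, 0, -17/4, 21/4)
     R3 -= -9/5·R2  ⇒  (0, 0, 0, 327/16, -343/16)
[4] R3 /= 327/16  ⇒  (0, 0, 0, 1, -343/327)
     R0 -= -3/4·R3  ⇒  (1, 0, 0, 0, 105/109)
     R1 -= -17/4·R3  ⇒  (0, 1, 0, 0, 259/327)
     R2 -= 59/16·R3  ⇒  (0, 0, 1, 0, -268/327)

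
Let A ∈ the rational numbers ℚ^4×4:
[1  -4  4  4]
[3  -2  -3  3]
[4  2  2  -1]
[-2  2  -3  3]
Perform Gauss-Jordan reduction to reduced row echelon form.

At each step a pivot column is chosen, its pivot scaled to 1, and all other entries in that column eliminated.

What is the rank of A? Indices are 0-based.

step 1: normalize row 0 (÷1) = (1, -4, 4, 4)
  row 1: subtract 3×row0 = (0, 10, -15, -9)
  row 2: subtract 4×row0 = (0, 18, -14, -17)
  row 3: subtract -2×row0 = (0, -6, 5, 11)
step 2: normalize row 1 (÷10) = (0, 1, -3/2, -9/10)
  row 0: subtract -4×row1 = (1, 0, -2, 2/5)
  row 2: subtract 18×row1 = (0, 0, 13, -4/5)
  row 3: subtract -6×row1 = (0, 0, -4, 28/5)
step 3: normalize row 2 (÷13) = (0, 0, 1, -4/65)
  row 0: subtract -2×row2 = (1, 0, 0, 18/65)
  row 1: subtract -3/2×row2 = (0, 1, 0, -129/130)
  row 3: subtract -4×row2 = (0, 0, 0, 348/65)
step 4: normalize row 3 (÷348/65) = (0, 0, 0, 1)
  row 0: subtract 18/65×row3 = (1, 0, 0, 0)
  row 1: subtract -129/130×row3 = (0, 1, 0, 0)
  row 2: subtract -4/65×row3 = (0, 0, 1, 0)

rank = 4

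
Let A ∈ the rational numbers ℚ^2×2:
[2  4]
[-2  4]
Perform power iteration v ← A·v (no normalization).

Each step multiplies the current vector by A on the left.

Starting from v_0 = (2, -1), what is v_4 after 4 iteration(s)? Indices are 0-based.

v_0 = (2, -1).
v_1 = A·v_0 = (0, -8).
v_2 = A·v_1 = (-32, -32).
v_3 = A·v_2 = (-192, -64).
v_4 = A·v_3 = (-640, 128).

v_4 = (-640, 128)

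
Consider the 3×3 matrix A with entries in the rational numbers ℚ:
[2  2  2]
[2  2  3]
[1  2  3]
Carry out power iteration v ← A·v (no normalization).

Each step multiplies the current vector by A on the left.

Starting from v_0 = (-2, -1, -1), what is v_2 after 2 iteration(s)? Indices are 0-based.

v_0 = (-2, -1, -1).
v_1 = A·v_0 = (-8, -9, -7).
v_2 = A·v_1 = (-48, -55, -47).

v_2 = (-48, -55, -47)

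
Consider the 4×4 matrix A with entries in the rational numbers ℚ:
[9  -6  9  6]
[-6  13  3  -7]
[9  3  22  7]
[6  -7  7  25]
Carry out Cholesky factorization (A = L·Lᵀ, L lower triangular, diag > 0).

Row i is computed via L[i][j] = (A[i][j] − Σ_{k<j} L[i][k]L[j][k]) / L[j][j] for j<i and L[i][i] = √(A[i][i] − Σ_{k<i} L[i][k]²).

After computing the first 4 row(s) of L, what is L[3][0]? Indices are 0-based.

Step 1: L[0][0] = √(9) = 3.
  L[1][0] = (-6) / L[0][0] = -2.
Step 2: L[1][1] = √(9) = 3.
  L[2][0] = (9) / L[0][0] = 3.
  L[2][1] = (9) / L[1][1] = 3.
Step 3: L[2][2] = √(4) = 2.
  L[3][0] = (6) / L[0][0] = 2.
  L[3][1] = (-3) / L[1][1] = -1.
  L[3][2] = (4) / L[2][2] = 2.
Step 4: L[3][3] = √(16) = 4.

L[3][0] = 2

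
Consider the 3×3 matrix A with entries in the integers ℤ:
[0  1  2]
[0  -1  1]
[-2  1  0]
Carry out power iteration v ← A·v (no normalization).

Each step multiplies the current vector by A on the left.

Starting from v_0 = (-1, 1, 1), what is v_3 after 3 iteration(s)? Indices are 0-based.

v_0 = (-1, 1, 1).
v_1 = A·v_0 = (3, 0, 3).
v_2 = A·v_1 = (6, 3, -6).
v_3 = A·v_2 = (-9, -9, -9).

v_3 = (-9, -9, -9)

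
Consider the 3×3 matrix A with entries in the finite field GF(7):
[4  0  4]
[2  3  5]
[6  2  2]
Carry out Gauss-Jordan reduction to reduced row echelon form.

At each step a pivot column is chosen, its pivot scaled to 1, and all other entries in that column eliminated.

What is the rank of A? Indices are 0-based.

rank = 3

step 1: normalize row 0 (÷4) = (1, 0, 1)
  row 1: subtract 2×row0 = (0, 3, 3)
  row 2: subtract 6×row0 = (0, 2, 3)
step 2: normalize row 1 (÷3) = (0, 1, 1)
  row 2: subtract 2×row1 = (0, 0, 1)
step 3: normalize row 2 (÷1) = (0, 0, 1)
  row 0: subtract 1×row2 = (1, 0, 0)
  row 1: subtract 1×row2 = (0, 1, 0)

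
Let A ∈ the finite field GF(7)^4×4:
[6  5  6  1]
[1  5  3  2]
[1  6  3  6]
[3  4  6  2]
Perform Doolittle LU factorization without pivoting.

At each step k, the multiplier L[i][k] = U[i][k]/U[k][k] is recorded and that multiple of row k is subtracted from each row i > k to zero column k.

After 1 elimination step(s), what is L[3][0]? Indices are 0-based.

Step 1: pivot at (0,0) is 6.
  row1 ← row1 − (6)·row0  ⇒  L[1][0]=6, U row1=(0, 3, 2, 3)
  row2 ← row2 − (6)·row0  ⇒  L[2][0]=6, U row2=(0, 4, 2, 0)
  row3 ← row3 − (4)·row0  ⇒  L[3][0]=4, U row3=(0, 5, 3, 5)

L[3][0] = 4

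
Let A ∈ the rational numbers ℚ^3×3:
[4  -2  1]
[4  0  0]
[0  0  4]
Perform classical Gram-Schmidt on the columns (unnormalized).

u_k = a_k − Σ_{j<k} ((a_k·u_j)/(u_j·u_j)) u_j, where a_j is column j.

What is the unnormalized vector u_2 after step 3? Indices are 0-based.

Step 1: u_0 = a_0 = (4, 4, 0).
Step 2: u_1 = a_1 − (-1/4)·u_0 = (-1, 1, 0).
Step 3: u_2 = a_2 − (1/8)·u_0 − (-1/2)·u_1 = (0, 0, 4).

u_2 = (0, 0, 4)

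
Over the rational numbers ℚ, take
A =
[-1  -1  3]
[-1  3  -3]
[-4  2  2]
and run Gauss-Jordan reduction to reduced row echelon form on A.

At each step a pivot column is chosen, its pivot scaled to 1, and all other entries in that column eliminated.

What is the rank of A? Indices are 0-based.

rank = 3

[1] R0 /= -1  ⇒  (1, 1, -3)
     R1 -= -1·R0  ⇒  (0, 4, -6)
     R2 -= -4·R0  ⇒  (0, 6, -10)
[2] R1 /= 4  ⇒  (0, 1, -3/2)
     R0 -= 1·R1  ⇒  (1, 0, -3/2)
     R2 -= 6·R1  ⇒  (0, 0, -1)
[3] R2 /= -1  ⇒  (0, 0, 1)
     R0 -= -3/2·R2  ⇒  (1, 0, 0)
     R1 -= -3/2·R2  ⇒  (0, 1, 0)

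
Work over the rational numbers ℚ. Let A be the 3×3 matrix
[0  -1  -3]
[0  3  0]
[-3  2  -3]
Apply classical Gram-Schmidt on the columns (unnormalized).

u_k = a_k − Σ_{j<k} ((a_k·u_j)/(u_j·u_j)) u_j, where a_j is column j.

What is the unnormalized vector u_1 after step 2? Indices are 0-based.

Step 1: u_0 = a_0 = (0, 0, -3).
Step 2: u_1 = a_1 − (-2/3)·u_0 = (-1, 3, 0).

u_1 = (-1, 3, 0)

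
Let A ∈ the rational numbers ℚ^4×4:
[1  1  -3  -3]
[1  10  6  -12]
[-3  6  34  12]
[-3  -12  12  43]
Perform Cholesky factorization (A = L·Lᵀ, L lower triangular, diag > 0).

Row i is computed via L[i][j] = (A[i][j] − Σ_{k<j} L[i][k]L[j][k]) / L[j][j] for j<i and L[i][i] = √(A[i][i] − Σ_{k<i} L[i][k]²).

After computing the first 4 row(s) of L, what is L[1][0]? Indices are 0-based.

Step 1: L[0][0] = √(1) = 1.
  L[1][0] = (1) / L[0][0] = 1.
Step 2: L[1][1] = √(9) = 3.
  L[2][0] = (-3) / L[0][0] = -3.
  L[2][1] = (9) / L[1][1] = 3.
Step 3: L[2][2] = √(16) = 4.
  L[3][0] = (-3) / L[0][0] = -3.
  L[3][1] = (-9) / L[1][1] = -3.
  L[3][2] = (12) / L[2][2] = 3.
Step 4: L[3][3] = √(16) = 4.

L[1][0] = 1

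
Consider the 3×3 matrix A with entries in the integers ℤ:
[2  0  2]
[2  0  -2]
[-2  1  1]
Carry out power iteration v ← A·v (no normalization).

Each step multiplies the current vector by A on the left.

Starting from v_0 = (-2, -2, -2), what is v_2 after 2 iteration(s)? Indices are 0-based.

v_2 = (-16, -16, 16)

v_0 = (-2, -2, -2).
v_1 = A·v_0 = (-8, 0, 0).
v_2 = A·v_1 = (-16, -16, 16).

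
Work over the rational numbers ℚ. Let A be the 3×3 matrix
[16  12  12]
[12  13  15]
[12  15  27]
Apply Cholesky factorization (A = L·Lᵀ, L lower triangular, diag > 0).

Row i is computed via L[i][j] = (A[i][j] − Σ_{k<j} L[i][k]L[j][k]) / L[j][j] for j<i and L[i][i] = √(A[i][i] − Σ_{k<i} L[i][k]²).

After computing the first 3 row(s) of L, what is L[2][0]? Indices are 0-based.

Step 1: L[0][0] = √(16) = 4.
  L[1][0] = (12) / L[0][0] = 3.
Step 2: L[1][1] = √(4) = 2.
  L[2][0] = (12) / L[0][0] = 3.
  L[2][1] = (6) / L[1][1] = 3.
Step 3: L[2][2] = √(9) = 3.

L[2][0] = 3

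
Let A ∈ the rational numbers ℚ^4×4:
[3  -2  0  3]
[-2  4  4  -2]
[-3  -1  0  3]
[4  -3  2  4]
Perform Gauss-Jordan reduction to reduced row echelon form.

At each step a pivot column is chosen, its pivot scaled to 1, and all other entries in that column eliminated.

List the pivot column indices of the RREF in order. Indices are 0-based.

[1] R0 /= 3  ⇒  (1, -2/3, 0, 1)
     R1 -= -2·R0  ⇒  (0, 8/3, 4, 0)
     R2 -= -3·R0  ⇒  (0, -3, 0, 6)
     R3 -= 4·R0  ⇒  (0, -1/3, 2, 0)
[2] R1 /= 8/3  ⇒  (0, 1, 3/2, 0)
     R0 -= -2/3·R1  ⇒  (1, 0, 1, 1)
     R2 -= -3·R1  ⇒  (0, 0, 9/2, 6)
     R3 -= -1/3·R1  ⇒  (0, 0, 5/2, 0)
[3] R2 /= 9/2  ⇒  (0, 0, 1, 4/3)
     R0 -= 1·R2  ⇒  (1, 0, 0, -1/3)
     R1 -= 3/2·R2  ⇒  (0, 1, 0, -2)
     R3 -= 5/2·R2  ⇒  (0, 0, 0, -10/3)
[4] R3 /= -10/3  ⇒  (0, 0, 0, 1)
     R0 -= -1/3·R3  ⇒  (1, 0, 0, 0)
     R1 -= -2·R3  ⇒  (0, 1, 0, 0)
     R2 -= 4/3·R3  ⇒  (0, 0, 1, 0)

pivot columns: 0, 1, 2, 3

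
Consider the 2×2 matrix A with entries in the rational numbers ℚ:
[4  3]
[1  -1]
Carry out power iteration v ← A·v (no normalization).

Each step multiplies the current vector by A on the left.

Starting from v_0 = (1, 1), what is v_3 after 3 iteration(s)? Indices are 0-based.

v_3 = (133, 21)

v_0 = (1, 1).
v_1 = A·v_0 = (7, 0).
v_2 = A·v_1 = (28, 7).
v_3 = A·v_2 = (133, 21).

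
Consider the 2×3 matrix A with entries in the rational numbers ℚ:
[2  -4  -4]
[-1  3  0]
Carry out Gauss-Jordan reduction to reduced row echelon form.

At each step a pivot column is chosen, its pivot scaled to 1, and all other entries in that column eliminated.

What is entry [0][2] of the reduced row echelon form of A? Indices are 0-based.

pivot(0,0)=2: scale R0 → (1, -2, -2)
  clear (1,0): R1 −= (-1)R0 → (0, 1, -2)
pivot(1,1)=1: scale R1 → (0, 1, -2)
  clear (0,1): R0 −= (-2)R1 → (1, 0, -6)

M[0][2] = -6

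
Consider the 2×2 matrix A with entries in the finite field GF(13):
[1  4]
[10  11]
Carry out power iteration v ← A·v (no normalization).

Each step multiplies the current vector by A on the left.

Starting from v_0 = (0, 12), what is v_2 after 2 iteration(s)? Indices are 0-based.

v_0 = (0, 12).
v_1 = A·v_0 = (9, 2).
v_2 = A·v_1 = (4, 8).

v_2 = (4, 8)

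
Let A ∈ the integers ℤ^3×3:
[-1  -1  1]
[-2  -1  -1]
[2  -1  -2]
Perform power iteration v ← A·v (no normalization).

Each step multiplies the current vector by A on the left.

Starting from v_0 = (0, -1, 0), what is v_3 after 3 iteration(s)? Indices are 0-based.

v_3 = (4, 7, 4)

v_0 = (0, -1, 0).
v_1 = A·v_0 = (1, 1, 1).
v_2 = A·v_1 = (-1, -4, -1).
v_3 = A·v_2 = (4, 7, 4).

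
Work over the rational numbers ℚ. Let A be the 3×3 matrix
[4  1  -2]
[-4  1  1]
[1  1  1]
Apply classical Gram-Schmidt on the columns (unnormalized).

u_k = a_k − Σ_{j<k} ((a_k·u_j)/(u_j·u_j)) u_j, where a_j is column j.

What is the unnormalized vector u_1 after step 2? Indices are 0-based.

u_1 = (29/33, 37/33, 32/33)

Step 1: u_0 = a_0 = (4, -4, 1).
Step 2: u_1 = a_1 − (1/33)·u_0 = (29/33, 37/33, 32/33).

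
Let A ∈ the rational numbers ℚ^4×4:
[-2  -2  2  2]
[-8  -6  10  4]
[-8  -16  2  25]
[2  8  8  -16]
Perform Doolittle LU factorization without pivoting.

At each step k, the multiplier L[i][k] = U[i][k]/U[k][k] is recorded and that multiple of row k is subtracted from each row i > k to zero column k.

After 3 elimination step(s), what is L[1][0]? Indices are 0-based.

k=0: U[0][0]=-2
  eliminate (1,0): mult=4, new row 1: (0, 2, 2, -4); set L[1][0]=4
  eliminate (2,0): mult=4, new row 2: (0, -8, -6, 17); set L[2][0]=4
  eliminate (3,0): mult=-1, new row 3: (0, 6, 10, -14); set L[3][0]=-1
k=1: U[1][1]=2
  eliminate (2,1): mult=-4, new row 2: (0, 0, 2, 1); set L[2][1]=-4
  eliminate (3,1): mult=3, new row 3: (0, 0, 4, -2); set L[3][1]=3
k=2: U[2][2]=2
  eliminate (3,2): mult=2, new row 3: (0, 0, 0, -4); set L[3][2]=2

L[1][0] = 4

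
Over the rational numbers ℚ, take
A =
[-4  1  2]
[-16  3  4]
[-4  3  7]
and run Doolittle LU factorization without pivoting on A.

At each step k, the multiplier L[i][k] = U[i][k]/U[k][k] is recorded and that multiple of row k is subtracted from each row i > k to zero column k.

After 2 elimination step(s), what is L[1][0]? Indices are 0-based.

k=0: U[0][0]=-4
  eliminate (1,0): mult=4, new row 1: (0, -1, -4); set L[1][0]=4
  eliminate (2,0): mult=1, new row 2: (0, 2, 5); set L[2][0]=1
k=1: U[1][1]=-1
  eliminate (2,1): mult=-2, new row 2: (0, 0, -3); set L[2][1]=-2

L[1][0] = 4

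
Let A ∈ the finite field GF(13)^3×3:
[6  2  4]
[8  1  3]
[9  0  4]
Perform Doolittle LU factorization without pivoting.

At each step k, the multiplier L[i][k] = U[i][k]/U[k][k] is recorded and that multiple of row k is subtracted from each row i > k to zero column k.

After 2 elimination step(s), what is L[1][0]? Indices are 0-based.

L[1][0] = 10

[col 0] pivot 6
  R1 -= 10*R0 → (0, 7, 2)  (L[1][0] := 10)
  R2 -= 8*R0 → (0, 10, 11)  (L[2][0] := 8)
[col 1] pivot 7
  R2 -= 7*R1 → (0, 0, 10)  (L[2][1] := 7)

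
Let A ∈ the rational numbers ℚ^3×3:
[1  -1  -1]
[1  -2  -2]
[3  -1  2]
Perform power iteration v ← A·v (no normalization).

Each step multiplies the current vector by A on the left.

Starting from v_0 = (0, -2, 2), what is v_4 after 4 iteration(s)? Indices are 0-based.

v_4 = (-18, -30, 24)

v_0 = (0, -2, 2).
v_1 = A·v_0 = (0, 0, 6).
v_2 = A·v_1 = (-6, -12, 12).
v_3 = A·v_2 = (-6, -6, 18).
v_4 = A·v_3 = (-18, -30, 24).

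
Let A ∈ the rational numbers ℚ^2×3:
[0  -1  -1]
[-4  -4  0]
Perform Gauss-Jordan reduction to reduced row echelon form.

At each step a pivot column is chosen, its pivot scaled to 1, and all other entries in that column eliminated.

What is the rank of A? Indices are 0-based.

rank = 2

[1] R0 <-> R1
[1] R0 /= -4  ⇒  (1, 1, 0)
[2] R1 /= -1  ⇒  (0, 1, 1)
     R0 -= 1·R1  ⇒  (1, 0, -1)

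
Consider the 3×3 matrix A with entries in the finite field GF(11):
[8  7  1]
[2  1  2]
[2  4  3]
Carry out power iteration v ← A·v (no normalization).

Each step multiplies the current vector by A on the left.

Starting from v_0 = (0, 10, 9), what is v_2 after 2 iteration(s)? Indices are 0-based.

v_0 = (0, 10, 9).
v_1 = A·v_0 = (2, 6, 1).
v_2 = A·v_1 = (4, 1, 9).

v_2 = (4, 1, 9)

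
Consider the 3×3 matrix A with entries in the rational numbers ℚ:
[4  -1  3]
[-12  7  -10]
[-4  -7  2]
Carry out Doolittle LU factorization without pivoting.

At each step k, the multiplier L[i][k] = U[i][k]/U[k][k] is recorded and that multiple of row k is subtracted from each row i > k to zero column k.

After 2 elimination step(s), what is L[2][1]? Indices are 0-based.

k=0: U[0][0]=4
  eliminate (1,0): mult=-3, new row 1: (0, 4, -1); set L[1][0]=-3
  eliminate (2,0): mult=-1, new row 2: (0, -8, 5); set L[2][0]=-1
k=1: U[1][1]=4
  eliminate (2,1): mult=-2, new row 2: (0, 0, 3); set L[2][1]=-2

L[2][1] = -2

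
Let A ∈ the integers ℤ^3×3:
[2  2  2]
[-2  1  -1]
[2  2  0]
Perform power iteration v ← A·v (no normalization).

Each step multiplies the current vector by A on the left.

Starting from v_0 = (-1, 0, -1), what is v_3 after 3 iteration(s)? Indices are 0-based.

v_0 = (-1, 0, -1).
v_1 = A·v_0 = (-4, 3, -2).
v_2 = A·v_1 = (-6, 13, -2).
v_3 = A·v_2 = (10, 27, 14).

v_3 = (10, 27, 14)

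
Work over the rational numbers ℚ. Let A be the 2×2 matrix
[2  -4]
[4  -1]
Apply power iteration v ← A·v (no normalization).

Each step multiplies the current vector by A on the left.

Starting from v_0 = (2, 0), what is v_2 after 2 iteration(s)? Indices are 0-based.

v_0 = (2, 0).
v_1 = A·v_0 = (4, 8).
v_2 = A·v_1 = (-24, 8).

v_2 = (-24, 8)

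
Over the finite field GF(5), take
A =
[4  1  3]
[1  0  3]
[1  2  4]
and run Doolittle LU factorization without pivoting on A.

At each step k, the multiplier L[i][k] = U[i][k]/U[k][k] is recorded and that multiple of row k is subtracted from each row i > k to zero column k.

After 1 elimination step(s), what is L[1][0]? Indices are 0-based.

k=0: U[0][0]=4
  eliminate (1,0): mult=4, new row 1: (0, 1, 1); set L[1][0]=4
  eliminate (2,0): mult=4, new row 2: (0, 3, 2); set L[2][0]=4

L[1][0] = 4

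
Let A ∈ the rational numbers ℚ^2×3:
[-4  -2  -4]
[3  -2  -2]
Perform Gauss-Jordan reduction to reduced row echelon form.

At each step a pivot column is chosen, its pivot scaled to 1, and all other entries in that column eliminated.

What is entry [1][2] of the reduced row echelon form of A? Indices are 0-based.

M[1][2] = 10/7

step 1: normalize row 0 (÷-4) = (1, 1/2, 1)
  row 1: subtract 3×row0 = (0, -7/2, -5)
step 2: normalize row 1 (÷-7/2) = (0, 1, 10/7)
  row 0: subtract 1/2×row1 = (1, 0, 2/7)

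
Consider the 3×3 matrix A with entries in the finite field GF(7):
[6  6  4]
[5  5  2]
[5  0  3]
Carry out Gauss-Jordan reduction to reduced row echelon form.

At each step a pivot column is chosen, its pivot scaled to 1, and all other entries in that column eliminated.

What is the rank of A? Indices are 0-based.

rank = 3

[1] R0 /= 6  ⇒  (1, 1, 3)
     R1 -= 5·R0  ⇒  (0, 0, 1)
     R2 -= 5·R0  ⇒  (0, 2, 2)
[2] R1 <-> R2
[2] R1 /= 2  ⇒  (0, 1, 1)
     R0 -= 1·R1  ⇒  (1, 0, 2)
[3] R2 /= 1  ⇒  (0, 0, 1)
     R0 -= 2·R2  ⇒  (1, 0, 0)
     R1 -= 1·R2  ⇒  (0, 1, 0)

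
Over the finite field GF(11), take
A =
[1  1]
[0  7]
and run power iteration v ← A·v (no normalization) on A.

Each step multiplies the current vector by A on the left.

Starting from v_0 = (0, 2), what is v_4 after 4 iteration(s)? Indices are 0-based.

v_4 = (8, 6)

v_0 = (0, 2).
v_1 = A·v_0 = (2, 3).
v_2 = A·v_1 = (5, 10).
v_3 = A·v_2 = (4, 4).
v_4 = A·v_3 = (8, 6).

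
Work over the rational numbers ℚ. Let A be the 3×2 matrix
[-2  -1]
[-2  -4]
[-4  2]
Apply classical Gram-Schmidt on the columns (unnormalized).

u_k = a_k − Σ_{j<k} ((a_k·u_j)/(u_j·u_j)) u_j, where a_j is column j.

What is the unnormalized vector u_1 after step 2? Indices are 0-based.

u_1 = (-5/6, -23/6, 7/3)

Step 1: u_0 = a_0 = (-2, -2, -4).
Step 2: u_1 = a_1 − (1/12)·u_0 = (-5/6, -23/6, 7/3).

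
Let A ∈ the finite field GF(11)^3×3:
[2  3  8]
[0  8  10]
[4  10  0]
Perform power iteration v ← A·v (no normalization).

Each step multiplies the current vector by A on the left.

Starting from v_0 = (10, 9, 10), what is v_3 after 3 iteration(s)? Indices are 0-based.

v_3 = (3, 7, 10)

v_0 = (10, 9, 10).
v_1 = A·v_0 = (6, 7, 9).
v_2 = A·v_1 = (6, 3, 6).
v_3 = A·v_2 = (3, 7, 10).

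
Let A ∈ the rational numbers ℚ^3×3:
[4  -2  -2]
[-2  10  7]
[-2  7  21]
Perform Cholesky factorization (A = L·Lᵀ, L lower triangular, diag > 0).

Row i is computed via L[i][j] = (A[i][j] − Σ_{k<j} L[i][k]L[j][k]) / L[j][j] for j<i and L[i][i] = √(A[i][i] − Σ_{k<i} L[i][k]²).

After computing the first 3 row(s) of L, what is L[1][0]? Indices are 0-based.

L[1][0] = -1

Step 1: L[0][0] = √(4) = 2.
  L[1][0] = (-2) / L[0][0] = -1.
Step 2: L[1][1] = √(9) = 3.
  L[2][0] = (-2) / L[0][0] = -1.
  L[2][1] = (6) / L[1][1] = 2.
Step 3: L[2][2] = √(16) = 4.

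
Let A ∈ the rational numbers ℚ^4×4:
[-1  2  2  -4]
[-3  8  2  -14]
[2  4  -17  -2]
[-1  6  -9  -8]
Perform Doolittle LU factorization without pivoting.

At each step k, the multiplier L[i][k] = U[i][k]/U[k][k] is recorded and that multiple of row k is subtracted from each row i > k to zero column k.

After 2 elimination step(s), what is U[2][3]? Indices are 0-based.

U[2][3] = -2

k=0: U[0][0]=-1
  eliminate (1,0): mult=3, new row 1: (0, 2, -4, -2); set L[1][0]=3
  eliminate (2,0): mult=-2, new row 2: (0, 8, -13, -10); set L[2][0]=-2
  eliminate (3,0): mult=1, new row 3: (0, 4, -11, -4); set L[3][0]=1
k=1: U[1][1]=2
  eliminate (2,1): mult=4, new row 2: (0, 0, 3, -2); set L[2][1]=4
  eliminate (3,1): mult=2, new row 3: (0, 0, -3, 0); set L[3][1]=2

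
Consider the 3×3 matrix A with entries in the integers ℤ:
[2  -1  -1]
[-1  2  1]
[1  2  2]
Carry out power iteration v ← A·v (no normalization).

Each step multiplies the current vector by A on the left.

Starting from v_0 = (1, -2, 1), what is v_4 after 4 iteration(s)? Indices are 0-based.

v_0 = (1, -2, 1).
v_1 = A·v_0 = (3, -4, -1).
v_2 = A·v_1 = (11, -12, -7).
v_3 = A·v_2 = (41, -42, -27).
v_4 = A·v_3 = (151, -152, -97).

v_4 = (151, -152, -97)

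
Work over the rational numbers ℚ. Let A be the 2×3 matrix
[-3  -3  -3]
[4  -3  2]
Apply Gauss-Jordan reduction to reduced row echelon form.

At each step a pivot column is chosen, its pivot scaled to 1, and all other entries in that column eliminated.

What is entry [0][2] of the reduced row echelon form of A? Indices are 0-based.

[1] R0 /= -3  ⇒  (1, 1, 1)
     R1 -= 4·R0  ⇒  (0, -7, -2)
[2] R1 /= -7  ⇒  (0, 1, 2/7)
     R0 -= 1·R1  ⇒  (1, 0, 5/7)

M[0][2] = 5/7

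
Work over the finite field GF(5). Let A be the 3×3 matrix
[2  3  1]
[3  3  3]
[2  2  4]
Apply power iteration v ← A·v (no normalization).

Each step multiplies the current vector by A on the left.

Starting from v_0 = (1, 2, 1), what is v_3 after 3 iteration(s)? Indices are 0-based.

v_3 = (4, 2, 2)

v_0 = (1, 2, 1).
v_1 = A·v_0 = (4, 2, 0).
v_2 = A·v_1 = (4, 3, 2).
v_3 = A·v_2 = (4, 2, 2).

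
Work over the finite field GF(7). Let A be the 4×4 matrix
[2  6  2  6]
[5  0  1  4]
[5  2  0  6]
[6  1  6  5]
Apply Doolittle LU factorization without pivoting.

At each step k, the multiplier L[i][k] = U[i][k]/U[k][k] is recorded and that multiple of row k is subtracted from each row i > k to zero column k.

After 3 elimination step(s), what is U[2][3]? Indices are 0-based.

Step 1: pivot at (0,0) is 2.
  row1 ← row1 − (6)·row0  ⇒  L[1][0]=6, U row1=(0, 6, 3, 3)
  row2 ← row2 − (6)·row0  ⇒  L[2][0]=6, U row2=(0, 1, 2, 5)
  row3 ← row3 − (3)·row0  ⇒  L[3][0]=3, U row3=(0, 4, 0, 1)
Step 2: pivot at (1,1) is 6.
  row2 ← row2 − (6)·row1  ⇒  L[2][1]=6, U row2=(0, 0, 5, 1)
  row3 ← row3 − (3)·row1  ⇒  L[3][1]=3, U row3=(0, 0, 5, 6)
Step 3: pivot at (2,2) is 5.
  row3 ← row3 − (1)·row2  ⇒  L[3][2]=1, U row3=(0, 0, 0, 5)

U[2][3] = 1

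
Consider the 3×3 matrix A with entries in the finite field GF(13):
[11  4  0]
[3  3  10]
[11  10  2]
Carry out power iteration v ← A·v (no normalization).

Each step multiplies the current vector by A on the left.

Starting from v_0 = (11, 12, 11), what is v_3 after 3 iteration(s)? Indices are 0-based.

v_3 = (4, 8, 4)

v_0 = (11, 12, 11).
v_1 = A·v_0 = (0, 10, 3).
v_2 = A·v_1 = (1, 8, 2).
v_3 = A·v_2 = (4, 8, 4).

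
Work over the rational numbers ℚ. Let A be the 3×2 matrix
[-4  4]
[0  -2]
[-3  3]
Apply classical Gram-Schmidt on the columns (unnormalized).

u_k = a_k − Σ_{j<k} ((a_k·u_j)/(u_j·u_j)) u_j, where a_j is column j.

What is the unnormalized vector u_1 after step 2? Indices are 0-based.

Step 1: u_0 = a_0 = (-4, 0, -3).
Step 2: u_1 = a_1 − (-1)·u_0 = (0, -2, 0).

u_1 = (0, -2, 0)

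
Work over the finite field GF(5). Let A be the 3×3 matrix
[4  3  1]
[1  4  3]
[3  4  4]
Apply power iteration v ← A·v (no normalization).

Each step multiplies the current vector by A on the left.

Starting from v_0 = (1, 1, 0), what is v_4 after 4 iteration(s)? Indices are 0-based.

v_4 = (2, 3, 2)

v_0 = (1, 1, 0).
v_1 = A·v_0 = (2, 0, 2).
v_2 = A·v_1 = (0, 3, 4).
v_3 = A·v_2 = (3, 4, 3).
v_4 = A·v_3 = (2, 3, 2).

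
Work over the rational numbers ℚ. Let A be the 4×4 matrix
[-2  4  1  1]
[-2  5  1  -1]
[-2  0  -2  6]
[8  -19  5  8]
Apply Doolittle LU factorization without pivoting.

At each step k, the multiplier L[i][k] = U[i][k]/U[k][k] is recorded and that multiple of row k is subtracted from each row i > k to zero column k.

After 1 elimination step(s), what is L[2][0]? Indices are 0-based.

L[2][0] = 1

k=0: U[0][0]=-2
  eliminate (1,0): mult=1, new row 1: (0, 1, 0, -2); set L[1][0]=1
  eliminate (2,0): mult=1, new row 2: (0, -4, -3, 5); set L[2][0]=1
  eliminate (3,0): mult=-4, new row 3: (0, -3, 9, 12); set L[3][0]=-4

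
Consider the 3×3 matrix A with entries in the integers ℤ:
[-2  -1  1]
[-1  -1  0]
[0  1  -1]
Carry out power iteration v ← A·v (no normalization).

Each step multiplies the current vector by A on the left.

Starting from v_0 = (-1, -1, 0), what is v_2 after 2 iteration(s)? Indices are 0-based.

v_0 = (-1, -1, 0).
v_1 = A·v_0 = (3, 2, -1).
v_2 = A·v_1 = (-9, -5, 3).

v_2 = (-9, -5, 3)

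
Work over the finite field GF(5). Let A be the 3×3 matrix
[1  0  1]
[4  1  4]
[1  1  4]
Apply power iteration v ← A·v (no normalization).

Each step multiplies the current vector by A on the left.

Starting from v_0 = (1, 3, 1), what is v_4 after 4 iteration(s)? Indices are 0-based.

v_4 = (1, 0, 0)

v_0 = (1, 3, 1).
v_1 = A·v_0 = (2, 1, 3).
v_2 = A·v_1 = (0, 1, 0).
v_3 = A·v_2 = (0, 1, 1).
v_4 = A·v_3 = (1, 0, 0).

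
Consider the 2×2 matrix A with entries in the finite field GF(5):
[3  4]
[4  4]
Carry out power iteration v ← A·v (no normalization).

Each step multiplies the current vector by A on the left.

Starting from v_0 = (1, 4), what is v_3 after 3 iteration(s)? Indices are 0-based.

v_0 = (1, 4).
v_1 = A·v_0 = (4, 0).
v_2 = A·v_1 = (2, 1).
v_3 = A·v_2 = (0, 2).

v_3 = (0, 2)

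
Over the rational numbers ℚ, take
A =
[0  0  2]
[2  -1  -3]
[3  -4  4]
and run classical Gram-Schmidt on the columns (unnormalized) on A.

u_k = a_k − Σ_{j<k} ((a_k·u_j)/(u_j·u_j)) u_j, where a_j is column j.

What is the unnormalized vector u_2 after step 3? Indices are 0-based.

Step 1: u_0 = a_0 = (0, 2, 3).
Step 2: u_1 = a_1 − (-14/13)·u_0 = (0, 15/13, -10/13).
Step 3: u_2 = a_2 − (6/13)·u_0 − (-17/5)·u_1 = (2, 0, 0).

u_2 = (2, 0, 0)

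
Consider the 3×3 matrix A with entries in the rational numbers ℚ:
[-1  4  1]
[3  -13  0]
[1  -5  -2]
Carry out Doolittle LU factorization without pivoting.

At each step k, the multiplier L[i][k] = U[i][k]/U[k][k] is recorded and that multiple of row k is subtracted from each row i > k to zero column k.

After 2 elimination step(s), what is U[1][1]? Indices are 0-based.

U[1][1] = -1

k=0: U[0][0]=-1
  eliminate (1,0): mult=-3, new row 1: (0, -1, 3); set L[1][0]=-3
  eliminate (2,0): mult=-1, new row 2: (0, -1, -1); set L[2][0]=-1
k=1: U[1][1]=-1
  eliminate (2,1): mult=1, new row 2: (0, 0, -4); set L[2][1]=1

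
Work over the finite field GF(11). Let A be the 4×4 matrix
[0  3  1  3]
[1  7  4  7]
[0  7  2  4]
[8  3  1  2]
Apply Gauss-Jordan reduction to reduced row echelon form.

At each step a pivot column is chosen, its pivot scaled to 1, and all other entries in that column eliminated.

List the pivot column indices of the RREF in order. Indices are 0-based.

pivot columns: 0, 1, 2, 3

step 1: exchange rows 0,1
step 1: normalize row 0 (÷1) = (1, 7, 4, 7)
  row 3: subtract 8×row0 = (0, 2, 2, 1)
step 2: normalize row 1 (÷3) = (0, 1, 4, 1)
  row 0: subtract 7×row1 = (1, 0, 9, 0)
  row 2: subtract 7×row1 = (0, 0, 7, 8)
  row 3: subtract 2×row1 = (0, 0, 5, 10)
step 3: normalize row 2 (÷7) = (0, 0, 1, 9)
  row 0: subtract 9×row2 = (1, 0, 0, 7)
  row 1: subtract 4×row2 = (0, 1, 0, 9)
  row 3: subtract 5×row2 = (0, 0, 0, 9)
step 4: normalize row 3 (÷9) = (0, 0, 0, 1)
  row 0: subtract 7×row3 = (1, 0, 0, 0)
  row 1: subtract 9×row3 = (0, 1, 0, 0)
  row 2: subtract 9×row3 = (0, 0, 1, 0)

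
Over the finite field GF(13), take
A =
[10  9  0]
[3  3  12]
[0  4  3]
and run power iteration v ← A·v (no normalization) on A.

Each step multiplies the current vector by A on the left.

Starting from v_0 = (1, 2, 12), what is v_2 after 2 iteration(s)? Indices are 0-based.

v_2 = (6, 5, 3)

v_0 = (1, 2, 12).
v_1 = A·v_0 = (2, 10, 5).
v_2 = A·v_1 = (6, 5, 3).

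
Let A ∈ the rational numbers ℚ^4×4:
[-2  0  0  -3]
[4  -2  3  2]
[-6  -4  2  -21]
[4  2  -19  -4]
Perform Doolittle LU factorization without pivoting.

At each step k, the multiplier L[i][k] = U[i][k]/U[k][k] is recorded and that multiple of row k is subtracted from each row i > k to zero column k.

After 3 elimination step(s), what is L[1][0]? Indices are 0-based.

L[1][0] = -2

Step 1: pivot at (0,0) is -2.
  row1 ← row1 − (-2)·row0  ⇒  L[1][0]=-2, U row1=(0, -2, 3, -4)
  row2 ← row2 − (3)·row0  ⇒  L[2][0]=3, U row2=(0, -4, 2, -12)
  row3 ← row3 − (-2)·row0  ⇒  L[3][0]=-2, U row3=(0, 2, -19, -10)
Step 2: pivot at (1,1) is -2.
  row2 ← row2 − (2)·row1  ⇒  L[2][1]=2, U row2=(0, 0, -4, -4)
  row3 ← row3 − (-1)·row1  ⇒  L[3][1]=-1, U row3=(0, 0, -16, -14)
Step 3: pivot at (2,2) is -4.
  row3 ← row3 − (4)·row2  ⇒  L[3][2]=4, U row3=(0, 0, 0, 2)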